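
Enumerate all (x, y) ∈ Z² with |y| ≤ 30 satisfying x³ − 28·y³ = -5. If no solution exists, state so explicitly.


The equation is x³ - 28y³ = -5. For fixed y, x³ = 28·y³ − 5, so a solution requires the RHS to be a perfect cube.
Strategy: iterate y from -30 to 30, compute RHS = 28·y³ − 5, and check whether it is a (positive or negative) perfect cube.
Check small values of y:
  y = 0: RHS = -5 is not a perfect cube.
  y = 1: RHS = 23 is not a perfect cube.
  y = -1: RHS = -33 is not a perfect cube.
  y = 2: RHS = 219 is not a perfect cube.
  y = -2: RHS = -229 is not a perfect cube.
  y = 3: RHS = 751 is not a perfect cube.
  y = -3: RHS = -761 is not a perfect cube.
Continuing the search up to |y| = 30 finds no solutions either.
No (x, y) in the scanned range satisfies the equation.

No integer solutions with |y| ≤ 30.


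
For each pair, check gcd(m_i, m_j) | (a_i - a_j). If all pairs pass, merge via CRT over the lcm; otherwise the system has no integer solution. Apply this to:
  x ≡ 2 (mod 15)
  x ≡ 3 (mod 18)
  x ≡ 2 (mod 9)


Moduli 15, 18, 9 are not pairwise coprime, so CRT works modulo lcm(m_i) when all pairwise compatibility conditions hold.
Pairwise compatibility: gcd(m_i, m_j) must divide a_i - a_j for every pair.
Merge one congruence at a time:
  Start: x ≡ 2 (mod 15).
  Combine with x ≡ 3 (mod 18): gcd(15, 18) = 3, and 3 - 2 = 1 is NOT divisible by 3.
    ⇒ system is inconsistent (no integer solution).

No solution (the system is inconsistent).


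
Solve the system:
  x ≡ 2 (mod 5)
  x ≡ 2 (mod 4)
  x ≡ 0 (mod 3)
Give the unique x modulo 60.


Moduli 5, 4, 3 are pairwise coprime; by CRT there is a unique solution modulo M = 5 · 4 · 3 = 60.
Solve pairwise, accumulating the modulus:
  Start with x ≡ 2 (mod 5).
  Combine with x ≡ 2 (mod 4): since gcd(5, 4) = 1, we get a unique residue mod 20.
    Write x = 2 + 5·t and substitute into x ≡ 2 (mod 4): 5·t ≡ 2 − 2 = 0 (mod 4).
    Reduce coefficients mod 4: 1·t ≡ 0 (mod 4).
    So t ≡ 0 (mod 4).
    Then x = 2 + 5·0 = 2, valid modulo lcm(5, 4) = 20: x ≡ 2 (mod 20).
  Combine with x ≡ 0 (mod 3): since gcd(20, 3) = 1, we get a unique residue mod 60.
    Write x = 2 + 20·t and substitute into x ≡ 0 (mod 3): 20·t ≡ 0 − 2 = -2 (mod 3).
    Reduce coefficients mod 3: 2·t ≡ 1 (mod 3).
    The inverse of 2 mod 3 is 2 (since 2·2 = 4 = 1·3 + 1), so t ≡ 2·1 = 2 ≡ 2 (mod 3).
    Then x = 2 + 20·2 = 42, valid modulo lcm(20, 3) = 60: x ≡ 42 (mod 60).
Verify: 42 mod 5 = 2 ✓, 42 mod 4 = 2 ✓, 42 mod 3 = 0 ✓.

x ≡ 42 (mod 60).


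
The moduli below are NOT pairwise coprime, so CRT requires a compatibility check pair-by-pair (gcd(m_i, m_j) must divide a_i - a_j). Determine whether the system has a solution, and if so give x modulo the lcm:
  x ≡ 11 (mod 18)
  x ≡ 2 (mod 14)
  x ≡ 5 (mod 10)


Moduli 18, 14, 10 are not pairwise coprime, so CRT works modulo lcm(m_i) when all pairwise compatibility conditions hold.
Pairwise compatibility: gcd(m_i, m_j) must divide a_i - a_j for every pair.
Merge one congruence at a time:
  Start: x ≡ 11 (mod 18).
  Combine with x ≡ 2 (mod 14): gcd(18, 14) = 2, and 2 - 11 = -9 is NOT divisible by 2.
    ⇒ system is inconsistent (no integer solution).

No solution (the system is inconsistent).


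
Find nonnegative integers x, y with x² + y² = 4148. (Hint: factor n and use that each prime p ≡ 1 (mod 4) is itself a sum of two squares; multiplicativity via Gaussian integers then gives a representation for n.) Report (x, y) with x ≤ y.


Step 1: Factor n = 4148 = 2^2 · 17 · 61.
Step 2: Check the mod-4 condition on each prime factor: 2 = 2 (special); 17 ≡ 1 (mod 4), exponent 1; 61 ≡ 1 (mod 4), exponent 1.
All primes ≡ 3 (mod 4) appear to even exponent (or don't appear), so by the two-squares theorem n IS expressible as a sum of two squares.
Step 3: Build a representation. Group n = k² · m with k = 2 and m = 17 · 61 = 1037 (a product of primes ≡ 1 (mod 4)); a representation of m scales to one of n via (k·x)² + (k·y)² = k²(x² + y²). Each prime p ≡ 1 (mod 4) is itself a sum of two squares; find a² by testing p − a² for a perfect square:
  17: 17 − 1² = 16 = 4² ⇒ 17 = 1² + 4².
  61: 61 − 1² = 60, 61 − 2² = 57, 61 − 3² = 52, 61 − 4² = 45, 61 − 5² = 36 = 6² ⇒ 61 = 5² + 6².
  Combine using the Brahmagupta–Fibonacci identity (a² + b²)(c² + d²) = (ac − bd)² + (ad + bc)² = (ac + bd)² + (ad − bc)²:
  17 · 61 = 1037: from (1² + 4²)(5² + 6²), take (1·5 − 4·6, 1·6 + 4·5) = (5 − 24, 6 + 20) = (-19, 26); dropping signs (only squares matter) gives (19, 26); check 19² + 26² = 361 + 676 = 1037 ✓.
  Scale by k = 2: (2·19, 2·26) = (38, 52).
Step 4: Order so x ≤ y and verify: 38² + 52² = 1444 + 2704 = 4148 = n. ✓

n = 4148 = 38² + 52² (one valid representation with x ≤ y).


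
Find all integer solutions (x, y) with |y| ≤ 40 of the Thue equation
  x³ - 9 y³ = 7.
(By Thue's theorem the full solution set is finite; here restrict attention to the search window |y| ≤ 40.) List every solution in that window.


The equation is x³ - 9y³ = 7. For fixed y, x³ = 9·y³ + 7, so a solution requires the RHS to be a perfect cube.
Strategy: iterate y from -40 to 40, compute RHS = 9·y³ + 7, and check whether it is a (positive or negative) perfect cube.
Check small values of y:
  y = 0: RHS = 7 is not a perfect cube.
  y = 1: RHS = 16 is not a perfect cube.
  y = -1: RHS = -2 is not a perfect cube.
  y = 2: RHS = 79 is not a perfect cube.
  y = -2: RHS = -65 is not a perfect cube.
  y = 3: RHS = 250 is not a perfect cube.
  y = -3: RHS = -236 is not a perfect cube.
Continuing the search up to |y| = 40 finds no solutions either.
No (x, y) in the scanned range satisfies the equation.

No integer solutions with |y| ≤ 40.


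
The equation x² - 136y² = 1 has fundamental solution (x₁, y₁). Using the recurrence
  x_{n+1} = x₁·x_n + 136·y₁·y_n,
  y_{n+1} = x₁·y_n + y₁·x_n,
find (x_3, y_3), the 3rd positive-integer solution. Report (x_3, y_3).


Step 1: Find the fundamental solution (x₁, y₁) of x² - 136y² = 1.
  Expand √136 as a continued fraction. a₀ = ⌊√136⌋ = 11; iterate m_{k+1} = d_k·a_k − m_k, d_{k+1} = (136 − m_{k+1}²)/d_k, a_{k+1} = ⌊(a₀ + m_{k+1})/d_{k+1}⌋ (starting m₀ = 0, d₀ = 1), with convergents p_k = a_k·p_{k-1} + p_{k-2}, q_k = a_k·q_{k-1} + q_{k-2} (p₋₁ = 1, q₋₁ = 0):
  k = 0: a₀ = 11; p₀/q₀ = 11/1; p₀² − 136·q₀² = 121 − 136 = -15.
  k = 1: m = 11, d = 15, a = ⌊(11 + 11)/15⌋ = 1; p/q = (1·11 + 1)/(1·1 + 0) = 12/1; p² − 136·q² = 144 − 136 = 8.
  k = 2: m = 4, d = 8, a = ⌊(11 + 4)/8⌋ = 1; p/q = (1·12 + 11)/(1·1 + 1) = 23/2; p² − 136·q² = 529 − 544 = -15.
  k = 3: m = 4, d = 15, a = ⌊(11 + 4)/15⌋ = 1; p/q = (1·23 + 12)/(1·2 + 1) = 35/3; p² − 136·q² = 1225 − 1224 = 1.
  The first convergent with p² − 136·q² = 1 gives the fundamental solution (x₁, y₁) = (35, 3).
Step 2: Apply the recurrence (x_{n+1}, y_{n+1}) = (x₁x_n + 136y₁y_n, x₁y_n + y₁x_n) repeatedly.
  From (x_1, y_1) = (35, 3): x_2 = 35·35 + 136·3·3 = 2449; y_2 = 35·3 + 3·35 = 210.
  From (x_2, y_2) = (2449, 210): x_3 = 35·2449 + 136·3·210 = 171395; y_3 = 35·210 + 3·2449 = 14697.
Step 3: Verify x_3² - 136·y_3² = 29376246025 - 29376246024 = 1 (should be 1). ✓

(x_1, y_1) = (35, 3); (x_3, y_3) = (171395, 14697).


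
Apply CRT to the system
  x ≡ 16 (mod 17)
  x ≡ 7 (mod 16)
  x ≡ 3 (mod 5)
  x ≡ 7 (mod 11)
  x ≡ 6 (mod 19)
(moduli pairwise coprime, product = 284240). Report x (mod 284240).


Product of moduli M = 17 · 16 · 5 · 11 · 19 = 284240.
Merge one congruence at a time:
  Start: x ≡ 16 (mod 17).
  Combine with x ≡ 7 (mod 16); new modulus lcm = 272.
    Write x = 16 + 17·t and substitute into x ≡ 7 (mod 16): 17·t ≡ 7 − 16 = -9 (mod 16).
    Reduce coefficients mod 16: 1·t ≡ 7 (mod 16).
    So t ≡ 7 (mod 16).
    Then x = 16 + 17·7 = 135, valid modulo lcm(17, 16) = 272: x ≡ 135 (mod 272).
  Combine with x ≡ 3 (mod 5); new modulus lcm = 1360.
    Write x = 135 + 272·t and substitute into x ≡ 3 (mod 5): 272·t ≡ 3 − 135 = -132 (mod 5).
    Reduce coefficients mod 5: 2·t ≡ 3 (mod 5).
    The inverse of 2 mod 5 is 3 (since 2·3 = 6 = 1·5 + 1), so t ≡ 3·3 = 9 ≡ 4 (mod 5).
    Then x = 135 + 272·4 = 1223, valid modulo lcm(272, 5) = 1360: x ≡ 1223 (mod 1360).
  Combine with x ≡ 7 (mod 11); new modulus lcm = 14960.
    Write x = 1223 + 1360·t and substitute into x ≡ 7 (mod 11): 1360·t ≡ 7 − 1223 = -1216 (mod 11).
    Reduce coefficients mod 11: 7·t ≡ 5 (mod 11).
    The inverse of 7 mod 11 is 8 (since 7·8 = 56 = 5·11 + 1), so t ≡ 8·5 = 40 ≡ 7 (mod 11).
    Then x = 1223 + 1360·7 = 10743, valid modulo lcm(1360, 11) = 14960: x ≡ 10743 (mod 14960).
  Combine with x ≡ 6 (mod 19); new modulus lcm = 284240.
    Write x = 10743 + 14960·t and substitute into x ≡ 6 (mod 19): 14960·t ≡ 6 − 10743 = -10737 (mod 19).
    Reduce coefficients mod 19: 7·t ≡ 17 (mod 19).
    The inverse of 7 mod 19 is 11 (since 7·11 = 77 = 4·19 + 1), so t ≡ 11·17 = 187 ≡ 16 (mod 19).
    Then x = 10743 + 14960·16 = 250103, valid modulo lcm(14960, 19) = 284240: x ≡ 250103 (mod 284240).
Verify against each original: 250103 mod 17 = 16, 250103 mod 16 = 7, 250103 mod 5 = 3, 250103 mod 11 = 7, 250103 mod 19 = 6.

x ≡ 250103 (mod 284240).


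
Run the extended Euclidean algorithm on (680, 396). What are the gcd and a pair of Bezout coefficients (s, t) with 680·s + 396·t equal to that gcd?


Euclidean algorithm on (680, 396) — divide until remainder is 0:
  680 = 1 · 396 + 284
  396 = 1 · 284 + 112
  284 = 2 · 112 + 60
  112 = 1 · 60 + 52
  60 = 1 · 52 + 8
  52 = 6 · 8 + 4
  8 = 2 · 4 + 0
gcd(680, 396) = 4.
Track Bezout coefficients alongside the remainders: start with r₀ = 680 = a·1 + b·0 (s = 1, t = 0) and r₁ = 396 = a·0 + b·1 (s = 0, t = 1); each new remainder r_{k+1} = r_{k-1} − q_k·r_k inherits s_{k+1} = s_{k-1} − q_k·s_k, t_{k+1} = t_{k-1} − q_k·t_k, so r_k = a·s_k + b·t_k at every step:
  q = 1: r = 284, s = 1 − 1·0 = 1, t = 0 − 1·1 = -1  (check: 680·1 + 396·(-1) = 284)
  q = 1: r = 112, s = 0 − 1·1 = -1, t = 1 − 1·(-1) = 2  (check: 680·(-1) + 396·2 = 112)
  q = 2: r = 60, s = 1 − 2·(-1) = 3, t = -1 − 2·2 = -5  (check: 680·3 + 396·(-5) = 60)
  q = 1: r = 52, s = -1 − 1·3 = -4, t = 2 − 1·(-5) = 7  (check: 680·(-4) + 396·7 = 52)
  q = 1: r = 8, s = 3 − 1·(-4) = 7, t = -5 − 1·7 = -12  (check: 680·7 + 396·(-12) = 8)
  q = 6: r = 4, s = -4 − 6·7 = -46, t = 7 − 6·(-12) = 79  (check: 680·(-46) + 396·79 = 4)
The row with r = 4 (the gcd) gives the Bezout coefficients s = -46, t = 79.
Result: 680 · (-46) + 396 · (79) = 4.

gcd(680, 396) = 4; s = -46, t = 79 (check: 680·(-46) + 396·79 = 4).


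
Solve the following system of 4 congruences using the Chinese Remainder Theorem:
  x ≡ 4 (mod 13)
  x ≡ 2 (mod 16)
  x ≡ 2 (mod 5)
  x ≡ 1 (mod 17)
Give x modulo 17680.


Product of moduli M = 13 · 16 · 5 · 17 = 17680.
Merge one congruence at a time:
  Start: x ≡ 4 (mod 13).
  Combine with x ≡ 2 (mod 16); new modulus lcm = 208.
    Write x = 4 + 13·t and substitute into x ≡ 2 (mod 16): 13·t ≡ 2 − 4 = -2 (mod 16).
    Reduce coefficients mod 16: 13·t ≡ 14 (mod 16).
    The inverse of 13 mod 16 is 5 (since 13·5 = 65 = 4·16 + 1), so t ≡ 5·14 = 70 ≡ 6 (mod 16).
    Then x = 4 + 13·6 = 82, valid modulo lcm(13, 16) = 208: x ≡ 82 (mod 208).
  Combine with x ≡ 2 (mod 5); new modulus lcm = 1040.
    Write x = 82 + 208·t and substitute into x ≡ 2 (mod 5): 208·t ≡ 2 − 82 = -80 (mod 5).
    Reduce coefficients mod 5: 3·t ≡ 0 (mod 5).
    The inverse of 3 mod 5 is 2 (since 3·2 = 6 = 1·5 + 1), so t ≡ 2·0 = 0 ≡ 0 (mod 5).
    Then x = 82 + 208·0 = 82, valid modulo lcm(208, 5) = 1040: x ≡ 82 (mod 1040).
  Combine with x ≡ 1 (mod 17); new modulus lcm = 17680.
    Write x = 82 + 1040·t and substitute into x ≡ 1 (mod 17): 1040·t ≡ 1 − 82 = -81 (mod 17).
    Reduce coefficients mod 17: 3·t ≡ 4 (mod 17).
    The inverse of 3 mod 17 is 6 (since 3·6 = 18 = 1·17 + 1), so t ≡ 6·4 = 24 ≡ 7 (mod 17).
    Then x = 82 + 1040·7 = 7362, valid modulo lcm(1040, 17) = 17680: x ≡ 7362 (mod 17680).
Verify against each original: 7362 mod 13 = 4, 7362 mod 16 = 2, 7362 mod 5 = 2, 7362 mod 17 = 1.

x ≡ 7362 (mod 17680).


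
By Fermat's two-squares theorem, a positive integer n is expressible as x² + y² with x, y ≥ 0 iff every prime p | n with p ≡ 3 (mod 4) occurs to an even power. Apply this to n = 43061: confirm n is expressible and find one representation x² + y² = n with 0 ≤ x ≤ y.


Step 1: Factor n = 43061 = 17^2 · 149.
Step 2: Check the mod-4 condition on each prime factor: 17 ≡ 1 (mod 4), exponent 2; 149 ≡ 1 (mod 4), exponent 1.
All primes ≡ 3 (mod 4) appear to even exponent (or don't appear), so by the two-squares theorem n IS expressible as a sum of two squares.
Step 3: Build a representation. Here n = 17 · 17 · 149 is a product of primes ≡ 1 (mod 4). Each prime p ≡ 1 (mod 4) is itself a sum of two squares; find a² by testing p − a² for a perfect square:
  17: 17 − 1² = 16 = 4² ⇒ 17 = 1² + 4².
  149: 149 − 1² = 148, 149 − 2² = 145, 149 − 3² = 140, 149 − 4² = 133, 149 − 5² = 124, 149 − 6² = 113, 149 − 7² = 100 = 10² ⇒ 149 = 7² + 10².
  Combine using the Brahmagupta–Fibonacci identity (a² + b²)(c² + d²) = (ac − bd)² + (ad + bc)² = (ac + bd)² + (ad − bc)²:
  17 · 17 = 289: from (1² + 4²)(1² + 4²), take (1·1 − 4·4, 1·4 + 4·1) = (1 − 16, 4 + 4) = (-15, 8); dropping signs (only squares matter) gives (15, 8); check 15² + 8² = 225 + 64 = 289 ✓.
  289 · 149 = 43061: from (15² + 8²)(7² + 10²), take (15·7 − 8·10, 15·10 + 8·7) = (105 − 80, 150 + 56) = (25, 206); check 25² + 206² = 625 + 42436 = 43061 ✓.
Step 4: Order so x ≤ y and verify: 25² + 206² = 625 + 42436 = 43061 = n. ✓

n = 43061 = 25² + 206² (one valid representation with x ≤ y).


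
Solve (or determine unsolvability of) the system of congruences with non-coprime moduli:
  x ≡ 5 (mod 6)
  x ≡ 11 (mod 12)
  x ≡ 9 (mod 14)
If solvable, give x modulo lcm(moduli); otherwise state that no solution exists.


Moduli 6, 12, 14 are not pairwise coprime, so CRT works modulo lcm(m_i) when all pairwise compatibility conditions hold.
Pairwise compatibility: gcd(m_i, m_j) must divide a_i - a_j for every pair.
Merge one congruence at a time:
  Start: x ≡ 5 (mod 6).
  Combine with x ≡ 11 (mod 12): gcd(6, 12) = 6; 11 - 5 = 6, which IS divisible by 6, so compatible.
    Write x = 5 + 6·t and substitute into x ≡ 11 (mod 12): 6·t ≡ 11 − 5 = 6 (mod 12).
    Divide the congruence (and modulus) by g = 6: 1·t ≡ 1 (mod 2).
    So t ≡ 1 (mod 2).
    Then x = 5 + 6·1 = 11, valid modulo lcm(6, 12) = 12: x ≡ 11 (mod 12).
  Combine with x ≡ 9 (mod 14): gcd(12, 14) = 2; 9 - 11 = -2, which IS divisible by 2, so compatible.
    Write x = 11 + 12·t and substitute into x ≡ 9 (mod 14): 12·t ≡ 9 − 11 = -2 (mod 14).
    Divide the congruence (and modulus) by g = 2: 6·t ≡ -1 (mod 7).
    Reduce coefficients mod 7: 6·t ≡ 6 (mod 7).
    The inverse of 6 mod 7 is 6 (since 6·6 = 36 = 5·7 + 1), so t ≡ 6·6 = 36 ≡ 1 (mod 7).
    Then x = 11 + 12·1 = 23, valid modulo lcm(12, 14) = 84: x ≡ 23 (mod 84).
Verify: 23 mod 6 = 5, 23 mod 12 = 11, 23 mod 14 = 9.

x ≡ 23 (mod 84).


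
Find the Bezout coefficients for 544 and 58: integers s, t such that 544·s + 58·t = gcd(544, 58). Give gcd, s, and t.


Euclidean algorithm on (544, 58) — divide until remainder is 0:
  544 = 9 · 58 + 22
  58 = 2 · 22 + 14
  22 = 1 · 14 + 8
  14 = 1 · 8 + 6
  8 = 1 · 6 + 2
  6 = 3 · 2 + 0
gcd(544, 58) = 2.
Track Bezout coefficients alongside the remainders: start with r₀ = 544 = a·1 + b·0 (s = 1, t = 0) and r₁ = 58 = a·0 + b·1 (s = 0, t = 1); each new remainder r_{k+1} = r_{k-1} − q_k·r_k inherits s_{k+1} = s_{k-1} − q_k·s_k, t_{k+1} = t_{k-1} − q_k·t_k, so r_k = a·s_k + b·t_k at every step:
  q = 9: r = 22, s = 1 − 9·0 = 1, t = 0 − 9·1 = -9  (check: 544·1 + 58·(-9) = 22)
  q = 2: r = 14, s = 0 − 2·1 = -2, t = 1 − 2·(-9) = 19  (check: 544·(-2) + 58·19 = 14)
  q = 1: r = 8, s = 1 − 1·(-2) = 3, t = -9 − 1·19 = -28  (check: 544·3 + 58·(-28) = 8)
  q = 1: r = 6, s = -2 − 1·3 = -5, t = 19 − 1·(-28) = 47  (check: 544·(-5) + 58·47 = 6)
  q = 1: r = 2, s = 3 − 1·(-5) = 8, t = -28 − 1·47 = -75  (check: 544·8 + 58·(-75) = 2)
The row with r = 2 (the gcd) gives the Bezout coefficients s = 8, t = -75.
Result: 544 · (8) + 58 · (-75) = 2.

gcd(544, 58) = 2; s = 8, t = -75 (check: 544·8 + 58·(-75) = 2).


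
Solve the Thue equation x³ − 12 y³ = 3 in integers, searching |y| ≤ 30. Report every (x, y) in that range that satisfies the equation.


The equation is x³ - 12y³ = 3. For fixed y, x³ = 12·y³ + 3, so a solution requires the RHS to be a perfect cube.
Strategy: iterate y from -30 to 30, compute RHS = 12·y³ + 3, and check whether it is a (positive or negative) perfect cube.
Check small values of y:
  y = 0: RHS = 3 is not a perfect cube.
  y = 1: RHS = 15 is not a perfect cube.
  y = -1: RHS = -9 is not a perfect cube.
  y = 2: RHS = 99 is not a perfect cube.
  y = -2: RHS = -93 is not a perfect cube.
  y = 3: RHS = 327 is not a perfect cube.
  y = -3: RHS = -321 is not a perfect cube.
Continuing the search up to |y| = 30 finds no solutions either.
No (x, y) in the scanned range satisfies the equation.

No integer solutions with |y| ≤ 30.


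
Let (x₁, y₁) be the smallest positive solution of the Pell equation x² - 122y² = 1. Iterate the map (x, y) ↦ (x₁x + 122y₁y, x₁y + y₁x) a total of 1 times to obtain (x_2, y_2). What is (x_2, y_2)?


Step 1: Find the fundamental solution (x₁, y₁) of x² - 122y² = 1.
  Expand √122 as a continued fraction. a₀ = ⌊√122⌋ = 11; iterate m_{k+1} = d_k·a_k − m_k, d_{k+1} = (122 − m_{k+1}²)/d_k, a_{k+1} = ⌊(a₀ + m_{k+1})/d_{k+1}⌋ (starting m₀ = 0, d₀ = 1), with convergents p_k = a_k·p_{k-1} + p_{k-2}, q_k = a_k·q_{k-1} + q_{k-2} (p₋₁ = 1, q₋₁ = 0):
  k = 0: a₀ = 11; p₀/q₀ = 11/1; p₀² − 122·q₀² = 121 − 122 = -1.
  k = 1: m = 11, d = 1, a = ⌊(11 + 11)/1⌋ = 22; p/q = (22·11 + 1)/(22·1 + 0) = 243/22; p² − 122·q² = 59049 − 59048 = 1.
  The first convergent with p² − 122·q² = 1 gives the fundamental solution (x₁, y₁) = (243, 22).
Step 2: Apply the recurrence (x_{n+1}, y_{n+1}) = (x₁x_n + 122y₁y_n, x₁y_n + y₁x_n) repeatedly.
  From (x_1, y_1) = (243, 22): x_2 = 243·243 + 122·22·22 = 118097; y_2 = 243·22 + 22·243 = 10692.
Step 3: Verify x_2² - 122·y_2² = 13946901409 - 13946901408 = 1 (should be 1). ✓

(x_1, y_1) = (243, 22); (x_2, y_2) = (118097, 10692).


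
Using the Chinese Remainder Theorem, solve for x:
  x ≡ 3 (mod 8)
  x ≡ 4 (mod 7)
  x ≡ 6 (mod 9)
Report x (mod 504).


Moduli 8, 7, 9 are pairwise coprime; by CRT there is a unique solution modulo M = 8 · 7 · 9 = 504.
Solve pairwise, accumulating the modulus:
  Start with x ≡ 3 (mod 8).
  Combine with x ≡ 4 (mod 7): since gcd(8, 7) = 1, we get a unique residue mod 56.
    Write x = 3 + 8·t and substitute into x ≡ 4 (mod 7): 8·t ≡ 4 − 3 = 1 (mod 7).
    Reduce coefficients mod 7: 1·t ≡ 1 (mod 7).
    So t ≡ 1 (mod 7).
    Then x = 3 + 8·1 = 11, valid modulo lcm(8, 7) = 56: x ≡ 11 (mod 56).
  Combine with x ≡ 6 (mod 9): since gcd(56, 9) = 1, we get a unique residue mod 504.
    Write x = 11 + 56·t and substitute into x ≡ 6 (mod 9): 56·t ≡ 6 − 11 = -5 (mod 9).
    Reduce coefficients mod 9: 2·t ≡ 4 (mod 9).
    The inverse of 2 mod 9 is 5 (since 2·5 = 10 = 1·9 + 1), so t ≡ 5·4 = 20 ≡ 2 (mod 9).
    Then x = 11 + 56·2 = 123, valid modulo lcm(56, 9) = 504: x ≡ 123 (mod 504).
Verify: 123 mod 8 = 3 ✓, 123 mod 7 = 4 ✓, 123 mod 9 = 6 ✓.

x ≡ 123 (mod 504).


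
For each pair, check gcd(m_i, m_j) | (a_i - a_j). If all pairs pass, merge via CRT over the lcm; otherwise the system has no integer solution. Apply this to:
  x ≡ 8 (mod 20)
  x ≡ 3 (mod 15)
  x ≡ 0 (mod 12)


Moduli 20, 15, 12 are not pairwise coprime, so CRT works modulo lcm(m_i) when all pairwise compatibility conditions hold.
Pairwise compatibility: gcd(m_i, m_j) must divide a_i - a_j for every pair.
Merge one congruence at a time:
  Start: x ≡ 8 (mod 20).
  Combine with x ≡ 3 (mod 15): gcd(20, 15) = 5; 3 - 8 = -5, which IS divisible by 5, so compatible.
    Write x = 8 + 20·t and substitute into x ≡ 3 (mod 15): 20·t ≡ 3 − 8 = -5 (mod 15).
    Divide the congruence (and modulus) by g = 5: 4·t ≡ -1 (mod 3).
    Reduce coefficients mod 3: 1·t ≡ 2 (mod 3).
    So t ≡ 2 (mod 3).
    Then x = 8 + 20·2 = 48, valid modulo lcm(20, 15) = 60: x ≡ 48 (mod 60).
  Combine with x ≡ 0 (mod 12): gcd(60, 12) = 12; 0 - 48 = -48, which IS divisible by 12, so compatible.
    Write x = 48 + 60·t and substitute into x ≡ 0 (mod 12): 60·t ≡ 0 − 48 = -48 (mod 12).
    Divide the congruence (and modulus) by g = 12: 5·t ≡ -4 (mod 1).
    Modulo 1 every t works; take t = 0.
    Then x = 48 + 60·0 = 48, valid modulo lcm(60, 12) = 60: x ≡ 48 (mod 60).
Verify: 48 mod 20 = 8, 48 mod 15 = 3, 48 mod 12 = 0.

x ≡ 48 (mod 60).


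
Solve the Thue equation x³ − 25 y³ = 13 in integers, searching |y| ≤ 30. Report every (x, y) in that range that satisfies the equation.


The equation is x³ - 25y³ = 13. For fixed y, x³ = 25·y³ + 13, so a solution requires the RHS to be a perfect cube.
Strategy: iterate y from -30 to 30, compute RHS = 25·y³ + 13, and check whether it is a (positive or negative) perfect cube.
Check small values of y:
  y = 0: RHS = 13 is not a perfect cube.
  y = 1: RHS = 38 is not a perfect cube.
  y = -1: RHS = -12 is not a perfect cube.
  y = 2: RHS = 213 is not a perfect cube.
  y = -2: RHS = -187 is not a perfect cube.
  y = 3: RHS = 688 is not a perfect cube.
  y = -3: RHS = -662 is not a perfect cube.
Continuing the search up to |y| = 30 finds no solutions either.
No (x, y) in the scanned range satisfies the equation.

No integer solutions with |y| ≤ 30.


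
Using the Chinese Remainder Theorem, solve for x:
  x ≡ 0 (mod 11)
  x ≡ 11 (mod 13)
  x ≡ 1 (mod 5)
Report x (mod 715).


Moduli 11, 13, 5 are pairwise coprime; by CRT there is a unique solution modulo M = 11 · 13 · 5 = 715.
Solve pairwise, accumulating the modulus:
  Start with x ≡ 0 (mod 11).
  Combine with x ≡ 11 (mod 13): since gcd(11, 13) = 1, we get a unique residue mod 143.
    Write x = 0 + 11·t and substitute into x ≡ 11 (mod 13): 11·t ≡ 11 − 0 = 11 (mod 13).
    The inverse of 11 mod 13 is 6 (since 11·6 = 66 = 5·13 + 1), so t ≡ 6·11 = 66 ≡ 1 (mod 13).
    Then x = 0 + 11·1 = 11, valid modulo lcm(11, 13) = 143: x ≡ 11 (mod 143).
  Combine with x ≡ 1 (mod 5): since gcd(143, 5) = 1, we get a unique residue mod 715.
    Write x = 11 + 143·t and substitute into x ≡ 1 (mod 5): 143·t ≡ 1 − 11 = -10 (mod 5).
    Reduce coefficients mod 5: 3·t ≡ 0 (mod 5).
    The inverse of 3 mod 5 is 2 (since 3·2 = 6 = 1·5 + 1), so t ≡ 2·0 = 0 ≡ 0 (mod 5).
    Then x = 11 + 143·0 = 11, valid modulo lcm(143, 5) = 715: x ≡ 11 (mod 715).
Verify: 11 mod 11 = 0 ✓, 11 mod 13 = 11 ✓, 11 mod 5 = 1 ✓.

x ≡ 11 (mod 715).


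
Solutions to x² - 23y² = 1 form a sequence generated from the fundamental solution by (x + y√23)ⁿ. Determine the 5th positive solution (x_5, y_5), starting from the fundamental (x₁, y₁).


Step 1: Find the fundamental solution (x₁, y₁) of x² - 23y² = 1.
  Expand √23 as a continued fraction. a₀ = ⌊√23⌋ = 4; iterate m_{k+1} = d_k·a_k − m_k, d_{k+1} = (23 − m_{k+1}²)/d_k, a_{k+1} = ⌊(a₀ + m_{k+1})/d_{k+1}⌋ (starting m₀ = 0, d₀ = 1), with convergents p_k = a_k·p_{k-1} + p_{k-2}, q_k = a_k·q_{k-1} + q_{k-2} (p₋₁ = 1, q₋₁ = 0):
  k = 0: a₀ = 4; p₀/q₀ = 4/1; p₀² − 23·q₀² = 16 − 23 = -7.
  k = 1: m = 4, d = 7, a = ⌊(4 + 4)/7⌋ = 1; p/q = (1·4 + 1)/(1·1 + 0) = 5/1; p² − 23·q² = 25 − 23 = 2.
  k = 2: m = 3, d = 2, a = ⌊(4 + 3)/2⌋ = 3; p/q = (3·5 + 4)/(3·1 + 1) = 19/4; p² − 23·q² = 361 − 368 = -7.
  k = 3: m = 3, d = 7, a = ⌊(4 + 3)/7⌋ = 1; p/q = (1·19 + 5)/(1·4 + 1) = 24/5; p² − 23·q² = 576 − 575 = 1.
  The first convergent with p² − 23·q² = 1 gives the fundamental solution (x₁, y₁) = (24, 5).
Step 2: Apply the recurrence (x_{n+1}, y_{n+1}) = (x₁x_n + 23y₁y_n, x₁y_n + y₁x_n) repeatedly.
  From (x_1, y_1) = (24, 5): x_2 = 24·24 + 23·5·5 = 1151; y_2 = 24·5 + 5·24 = 240.
  From (x_2, y_2) = (1151, 240): x_3 = 24·1151 + 23·5·240 = 55224; y_3 = 24·240 + 5·1151 = 11515.
  From (x_3, y_3) = (55224, 11515): x_4 = 24·55224 + 23·5·11515 = 2649601; y_4 = 24·11515 + 5·55224 = 552480.
  From (x_4, y_4) = (2649601, 552480): x_5 = 24·2649601 + 23·5·552480 = 127125624; y_5 = 24·552480 + 5·2649601 = 26507525.
Step 3: Verify x_5² - 23·y_5² = 16160924277389376 - 16160924277389375 = 1 (should be 1). ✓

(x_1, y_1) = (24, 5); (x_5, y_5) = (127125624, 26507525).


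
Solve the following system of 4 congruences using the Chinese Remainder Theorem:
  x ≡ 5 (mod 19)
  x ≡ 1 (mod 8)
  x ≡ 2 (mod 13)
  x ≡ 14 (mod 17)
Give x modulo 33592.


Product of moduli M = 19 · 8 · 13 · 17 = 33592.
Merge one congruence at a time:
  Start: x ≡ 5 (mod 19).
  Combine with x ≡ 1 (mod 8); new modulus lcm = 152.
    Write x = 5 + 19·t and substitute into x ≡ 1 (mod 8): 19·t ≡ 1 − 5 = -4 (mod 8).
    Reduce coefficients mod 8: 3·t ≡ 4 (mod 8).
    The inverse of 3 mod 8 is 3 (since 3·3 = 9 = 1·8 + 1), so t ≡ 3·4 = 12 ≡ 4 (mod 8).
    Then x = 5 + 19·4 = 81, valid modulo lcm(19, 8) = 152: x ≡ 81 (mod 152).
  Combine with x ≡ 2 (mod 13); new modulus lcm = 1976.
    Write x = 81 + 152·t and substitute into x ≡ 2 (mod 13): 152·t ≡ 2 − 81 = -79 (mod 13).
    Reduce coefficients mod 13: 9·t ≡ 12 (mod 13).
    The inverse of 9 mod 13 is 3 (since 9·3 = 27 = 2·13 + 1), so t ≡ 3·12 = 36 ≡ 10 (mod 13).
    Then x = 81 + 152·10 = 1601, valid modulo lcm(152, 13) = 1976: x ≡ 1601 (mod 1976).
  Combine with x ≡ 14 (mod 17); new modulus lcm = 33592.
    Write x = 1601 + 1976·t and substitute into x ≡ 14 (mod 17): 1976·t ≡ 14 − 1601 = -1587 (mod 17).
    Reduce coefficients mod 17: 4·t ≡ 11 (mod 17).
    The inverse of 4 mod 17 is 13 (since 4·13 = 52 = 3·17 + 1), so t ≡ 13·11 = 143 ≡ 7 (mod 17).
    Then x = 1601 + 1976·7 = 15433, valid modulo lcm(1976, 17) = 33592: x ≡ 15433 (mod 33592).
Verify against each original: 15433 mod 19 = 5, 15433 mod 8 = 1, 15433 mod 13 = 2, 15433 mod 17 = 14.

x ≡ 15433 (mod 33592).


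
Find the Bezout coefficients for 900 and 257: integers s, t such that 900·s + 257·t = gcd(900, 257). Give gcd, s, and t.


Euclidean algorithm on (900, 257) — divide until remainder is 0:
  900 = 3 · 257 + 129
  257 = 1 · 129 + 128
  129 = 1 · 128 + 1
  128 = 128 · 1 + 0
gcd(900, 257) = 1.
Track Bezout coefficients alongside the remainders: start with r₀ = 900 = a·1 + b·0 (s = 1, t = 0) and r₁ = 257 = a·0 + b·1 (s = 0, t = 1); each new remainder r_{k+1} = r_{k-1} − q_k·r_k inherits s_{k+1} = s_{k-1} − q_k·s_k, t_{k+1} = t_{k-1} − q_k·t_k, so r_k = a·s_k + b·t_k at every step:
  q = 3: r = 129, s = 1 − 3·0 = 1, t = 0 − 3·1 = -3  (check: 900·1 + 257·(-3) = 129)
  q = 1: r = 128, s = 0 − 1·1 = -1, t = 1 − 1·(-3) = 4  (check: 900·(-1) + 257·4 = 128)
  q = 1: r = 1, s = 1 − 1·(-1) = 2, t = -3 − 1·4 = -7  (check: 900·2 + 257·(-7) = 1)
The row with r = 1 (the gcd) gives the Bezout coefficients s = 2, t = -7.
Result: 900 · (2) + 257 · (-7) = 1.

gcd(900, 257) = 1; s = 2, t = -7 (check: 900·2 + 257·(-7) = 1).


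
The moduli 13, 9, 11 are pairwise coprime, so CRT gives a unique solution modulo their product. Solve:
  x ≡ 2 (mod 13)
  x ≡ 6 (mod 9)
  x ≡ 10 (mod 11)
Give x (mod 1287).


Moduli 13, 9, 11 are pairwise coprime; by CRT there is a unique solution modulo M = 13 · 9 · 11 = 1287.
Solve pairwise, accumulating the modulus:
  Start with x ≡ 2 (mod 13).
  Combine with x ≡ 6 (mod 9): since gcd(13, 9) = 1, we get a unique residue mod 117.
    Write x = 2 + 13·t and substitute into x ≡ 6 (mod 9): 13·t ≡ 6 − 2 = 4 (mod 9).
    Reduce coefficients mod 9: 4·t ≡ 4 (mod 9).
    The inverse of 4 mod 9 is 7 (since 4·7 = 28 = 3·9 + 1), so t ≡ 7·4 = 28 ≡ 1 (mod 9).
    Then x = 2 + 13·1 = 15, valid modulo lcm(13, 9) = 117: x ≡ 15 (mod 117).
  Combine with x ≡ 10 (mod 11): since gcd(117, 11) = 1, we get a unique residue mod 1287.
    Write x = 15 + 117·t and substitute into x ≡ 10 (mod 11): 117·t ≡ 10 − 15 = -5 (mod 11).
    Reduce coefficients mod 11: 7·t ≡ 6 (mod 11).
    The inverse of 7 mod 11 is 8 (since 7·8 = 56 = 5·11 + 1), so t ≡ 8·6 = 48 ≡ 4 (mod 11).
    Then x = 15 + 117·4 = 483, valid modulo lcm(117, 11) = 1287: x ≡ 483 (mod 1287).
Verify: 483 mod 13 = 2 ✓, 483 mod 9 = 6 ✓, 483 mod 11 = 10 ✓.

x ≡ 483 (mod 1287).


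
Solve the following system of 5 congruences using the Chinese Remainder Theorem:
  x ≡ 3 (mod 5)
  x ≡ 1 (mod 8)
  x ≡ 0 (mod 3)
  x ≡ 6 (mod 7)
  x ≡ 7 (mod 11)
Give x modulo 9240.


Product of moduli M = 5 · 8 · 3 · 7 · 11 = 9240.
Merge one congruence at a time:
  Start: x ≡ 3 (mod 5).
  Combine with x ≡ 1 (mod 8); new modulus lcm = 40.
    Write x = 3 + 5·t and substitute into x ≡ 1 (mod 8): 5·t ≡ 1 − 3 = -2 (mod 8).
    Reduce coefficients mod 8: 5·t ≡ 6 (mod 8).
    The inverse of 5 mod 8 is 5 (since 5·5 = 25 = 3·8 + 1), so t ≡ 5·6 = 30 ≡ 6 (mod 8).
    Then x = 3 + 5·6 = 33, valid modulo lcm(5, 8) = 40: x ≡ 33 (mod 40).
  Combine with x ≡ 0 (mod 3); new modulus lcm = 120.
    Write x = 33 + 40·t and substitute into x ≡ 0 (mod 3): 40·t ≡ 0 − 33 = -33 (mod 3).
    Reduce coefficients mod 3: 1·t ≡ 0 (mod 3).
    So t ≡ 0 (mod 3).
    Then x = 33 + 40·0 = 33, valid modulo lcm(40, 3) = 120: x ≡ 33 (mod 120).
  Combine with x ≡ 6 (mod 7); new modulus lcm = 840.
    Write x = 33 + 120·t and substitute into x ≡ 6 (mod 7): 120·t ≡ 6 − 33 = -27 (mod 7).
    Reduce coefficients mod 7: 1·t ≡ 1 (mod 7).
    So t ≡ 1 (mod 7).
    Then x = 33 + 120·1 = 153, valid modulo lcm(120, 7) = 840: x ≡ 153 (mod 840).
  Combine with x ≡ 7 (mod 11); new modulus lcm = 9240.
    Write x = 153 + 840·t and substitute into x ≡ 7 (mod 11): 840·t ≡ 7 − 153 = -146 (mod 11).
    Reduce coefficients mod 11: 4·t ≡ 8 (mod 11).
    The inverse of 4 mod 11 is 3 (since 4·3 = 12 = 1·11 + 1), so t ≡ 3·8 = 24 ≡ 2 (mod 11).
    Then x = 153 + 840·2 = 1833, valid modulo lcm(840, 11) = 9240: x ≡ 1833 (mod 9240).
Verify against each original: 1833 mod 5 = 3, 1833 mod 8 = 1, 1833 mod 3 = 0, 1833 mod 7 = 6, 1833 mod 11 = 7.

x ≡ 1833 (mod 9240).


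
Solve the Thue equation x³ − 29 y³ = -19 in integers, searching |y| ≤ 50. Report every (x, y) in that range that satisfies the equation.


The equation is x³ - 29y³ = -19. For fixed y, x³ = 29·y³ − 19, so a solution requires the RHS to be a perfect cube.
Strategy: iterate y from -50 to 50, compute RHS = 29·y³ − 19, and check whether it is a (positive or negative) perfect cube.
Check small values of y:
  y = 0: RHS = -19 is not a perfect cube.
  y = 1: RHS = 10 is not a perfect cube.
  y = -1: RHS = -48 is not a perfect cube.
  y = 2: RHS = 213 is not a perfect cube.
  y = -2: RHS = -251 is not a perfect cube.
  y = 3: RHS = 764 is not a perfect cube.
  y = -3: RHS = -802 is not a perfect cube.
Continuing the search up to |y| = 50 finds no solutions either.
No (x, y) in the scanned range satisfies the equation.

No integer solutions with |y| ≤ 50.


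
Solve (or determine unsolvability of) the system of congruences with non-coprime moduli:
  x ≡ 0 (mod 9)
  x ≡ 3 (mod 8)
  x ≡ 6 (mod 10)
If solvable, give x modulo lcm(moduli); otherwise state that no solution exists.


Moduli 9, 8, 10 are not pairwise coprime, so CRT works modulo lcm(m_i) when all pairwise compatibility conditions hold.
Pairwise compatibility: gcd(m_i, m_j) must divide a_i - a_j for every pair.
Merge one congruence at a time:
  Start: x ≡ 0 (mod 9).
  Combine with x ≡ 3 (mod 8): gcd(9, 8) = 1; 3 - 0 = 3, which IS divisible by 1, so compatible.
    Write x = 0 + 9·t and substitute into x ≡ 3 (mod 8): 9·t ≡ 3 − 0 = 3 (mod 8).
    Reduce coefficients mod 8: 1·t ≡ 3 (mod 8).
    So t ≡ 3 (mod 8).
    Then x = 0 + 9·3 = 27, valid modulo lcm(9, 8) = 72: x ≡ 27 (mod 72).
  Combine with x ≡ 6 (mod 10): gcd(72, 10) = 2, and 6 - 27 = -21 is NOT divisible by 2.
    ⇒ system is inconsistent (no integer solution).

No solution (the system is inconsistent).


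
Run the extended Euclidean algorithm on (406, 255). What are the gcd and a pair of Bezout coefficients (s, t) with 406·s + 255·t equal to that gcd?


Euclidean algorithm on (406, 255) — divide until remainder is 0:
  406 = 1 · 255 + 151
  255 = 1 · 151 + 104
  151 = 1 · 104 + 47
  104 = 2 · 47 + 10
  47 = 4 · 10 + 7
  10 = 1 · 7 + 3
  7 = 2 · 3 + 1
  3 = 3 · 1 + 0
gcd(406, 255) = 1.
Track Bezout coefficients alongside the remainders: start with r₀ = 406 = a·1 + b·0 (s = 1, t = 0) and r₁ = 255 = a·0 + b·1 (s = 0, t = 1); each new remainder r_{k+1} = r_{k-1} − q_k·r_k inherits s_{k+1} = s_{k-1} − q_k·s_k, t_{k+1} = t_{k-1} − q_k·t_k, so r_k = a·s_k + b·t_k at every step:
  q = 1: r = 151, s = 1 − 1·0 = 1, t = 0 − 1·1 = -1  (check: 406·1 + 255·(-1) = 151)
  q = 1: r = 104, s = 0 − 1·1 = -1, t = 1 − 1·(-1) = 2  (check: 406·(-1) + 255·2 = 104)
  q = 1: r = 47, s = 1 − 1·(-1) = 2, t = -1 − 1·2 = -3  (check: 406·2 + 255·(-3) = 47)
  q = 2: r = 10, s = -1 − 2·2 = -5, t = 2 − 2·(-3) = 8  (check: 406·(-5) + 255·8 = 10)
  q = 4: r = 7, s = 2 − 4·(-5) = 22, t = -3 − 4·8 = -35  (check: 406·22 + 255·(-35) = 7)
  q = 1: r = 3, s = -5 − 1·22 = -27, t = 8 − 1·(-35) = 43  (check: 406·(-27) + 255·43 = 3)
  q = 2: r = 1, s = 22 − 2·(-27) = 76, t = -35 − 2·43 = -121  (check: 406·76 + 255·(-121) = 1)
The row with r = 1 (the gcd) gives the Bezout coefficients s = 76, t = -121.
Result: 406 · (76) + 255 · (-121) = 1.

gcd(406, 255) = 1; s = 76, t = -121 (check: 406·76 + 255·(-121) = 1).


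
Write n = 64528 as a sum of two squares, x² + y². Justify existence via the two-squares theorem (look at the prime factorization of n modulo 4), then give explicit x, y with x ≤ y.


Step 1: Factor n = 64528 = 2^4 · 37 · 109.
Step 2: Check the mod-4 condition on each prime factor: 2 = 2 (special); 37 ≡ 1 (mod 4), exponent 1; 109 ≡ 1 (mod 4), exponent 1.
All primes ≡ 3 (mod 4) appear to even exponent (or don't appear), so by the two-squares theorem n IS expressible as a sum of two squares.
Step 3: Build a representation. Group n = k² · m with k = 4 and m = 37 · 109 = 4033 (a product of primes ≡ 1 (mod 4)); a representation of m scales to one of n via (k·x)² + (k·y)² = k²(x² + y²). Each prime p ≡ 1 (mod 4) is itself a sum of two squares; find a² by testing p − a² for a perfect square:
  37: 37 − 1² = 36 = 6² ⇒ 37 = 1² + 6².
  109: 109 − 1² = 108, 109 − 2² = 105, 109 − 3² = 100 = 10² ⇒ 109 = 3² + 10².
  Combine using the Brahmagupta–Fibonacci identity (a² + b²)(c² + d²) = (ac − bd)² + (ad + bc)² = (ac + bd)² + (ad − bc)²:
  37 · 109 = 4033: from (1² + 6²)(3² + 10²), take (1·3 − 6·10, 1·10 + 6·3) = (3 − 60, 10 + 18) = (-57, 28); dropping signs (only squares matter) gives (57, 28); check 57² + 28² = 3249 + 784 = 4033 ✓.
  Scale by k = 4: (4·57, 4·28) = (228, 112).
Step 4: Order so x ≤ y and verify: 112² + 228² = 12544 + 51984 = 64528 = n. ✓

n = 64528 = 112² + 228² (one valid representation with x ≤ y).


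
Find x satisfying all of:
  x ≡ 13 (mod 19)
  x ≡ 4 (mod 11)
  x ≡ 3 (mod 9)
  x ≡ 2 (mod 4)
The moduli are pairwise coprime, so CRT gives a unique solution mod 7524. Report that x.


Product of moduli M = 19 · 11 · 9 · 4 = 7524.
Merge one congruence at a time:
  Start: x ≡ 13 (mod 19).
  Combine with x ≡ 4 (mod 11); new modulus lcm = 209.
    Write x = 13 + 19·t and substitute into x ≡ 4 (mod 11): 19·t ≡ 4 − 13 = -9 (mod 11).
    Reduce coefficients mod 11: 8·t ≡ 2 (mod 11).
    The inverse of 8 mod 11 is 7 (since 8·7 = 56 = 5·11 + 1), so t ≡ 7·2 = 14 ≡ 3 (mod 11).
    Then x = 13 + 19·3 = 70, valid modulo lcm(19, 11) = 209: x ≡ 70 (mod 209).
  Combine with x ≡ 3 (mod 9); new modulus lcm = 1881.
    Write x = 70 + 209·t and substitute into x ≡ 3 (mod 9): 209·t ≡ 3 − 70 = -67 (mod 9).
    Reduce coefficients mod 9: 2·t ≡ 5 (mod 9).
    The inverse of 2 mod 9 is 5 (since 2·5 = 10 = 1·9 + 1), so t ≡ 5·5 = 25 ≡ 7 (mod 9).
    Then x = 70 + 209·7 = 1533, valid modulo lcm(209, 9) = 1881: x ≡ 1533 (mod 1881).
  Combine with x ≡ 2 (mod 4); new modulus lcm = 7524.
    Write x = 1533 + 1881·t and substitute into x ≡ 2 (mod 4): 1881·t ≡ 2 − 1533 = -1531 (mod 4).
    Reduce coefficients mod 4: 1·t ≡ 1 (mod 4).
    So t ≡ 1 (mod 4).
    Then x = 1533 + 1881·1 = 3414, valid modulo lcm(1881, 4) = 7524: x ≡ 3414 (mod 7524).
Verify against each original: 3414 mod 19 = 13, 3414 mod 11 = 4, 3414 mod 9 = 3, 3414 mod 4 = 2.

x ≡ 3414 (mod 7524).


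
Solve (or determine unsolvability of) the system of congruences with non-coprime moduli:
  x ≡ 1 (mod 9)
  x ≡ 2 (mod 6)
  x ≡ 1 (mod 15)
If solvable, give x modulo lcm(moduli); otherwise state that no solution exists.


Moduli 9, 6, 15 are not pairwise coprime, so CRT works modulo lcm(m_i) when all pairwise compatibility conditions hold.
Pairwise compatibility: gcd(m_i, m_j) must divide a_i - a_j for every pair.
Merge one congruence at a time:
  Start: x ≡ 1 (mod 9).
  Combine with x ≡ 2 (mod 6): gcd(9, 6) = 3, and 2 - 1 = 1 is NOT divisible by 3.
    ⇒ system is inconsistent (no integer solution).

No solution (the system is inconsistent).


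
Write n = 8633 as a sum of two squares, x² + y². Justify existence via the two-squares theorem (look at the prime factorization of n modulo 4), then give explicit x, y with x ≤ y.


Step 1: Factor n = 8633 = 89 · 97.
Step 2: Check the mod-4 condition on each prime factor: 89 ≡ 1 (mod 4), exponent 1; 97 ≡ 1 (mod 4), exponent 1.
All primes ≡ 3 (mod 4) appear to even exponent (or don't appear), so by the two-squares theorem n IS expressible as a sum of two squares.
Step 3: Build a representation. Here n = 89 · 97 is a product of primes ≡ 1 (mod 4). Each prime p ≡ 1 (mod 4) is itself a sum of two squares; find a² by testing p − a² for a perfect square:
  89: 89 − 1² = 88, 89 − 2² = 85, 89 − 3² = 80, 89 − 4² = 73, 89 − 5² = 64 = 8² ⇒ 89 = 5² + 8².
  97: 97 − 1² = 96, 97 − 2² = 93, 97 − 3² = 88, 97 − 4² = 81 = 9² ⇒ 97 = 4² + 9².
  Combine using the Brahmagupta–Fibonacci identity (a² + b²)(c² + d²) = (ac − bd)² + (ad + bc)² = (ac + bd)² + (ad − bc)²:
  89 · 97 = 8633: from (5² + 8²)(4² + 9²), take (5·4 − 8·9, 5·9 + 8·4) = (20 − 72, 45 + 32) = (-52, 77); dropping signs (only squares matter) gives (52, 77); check 52² + 77² = 2704 + 5929 = 8633 ✓.
Step 4: Order so x ≤ y and verify: 52² + 77² = 2704 + 5929 = 8633 = n. ✓

n = 8633 = 52² + 77² (one valid representation with x ≤ y).


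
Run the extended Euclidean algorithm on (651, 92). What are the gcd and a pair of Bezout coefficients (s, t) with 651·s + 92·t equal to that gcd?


Euclidean algorithm on (651, 92) — divide until remainder is 0:
  651 = 7 · 92 + 7
  92 = 13 · 7 + 1
  7 = 7 · 1 + 0
gcd(651, 92) = 1.
Track Bezout coefficients alongside the remainders: start with r₀ = 651 = a·1 + b·0 (s = 1, t = 0) and r₁ = 92 = a·0 + b·1 (s = 0, t = 1); each new remainder r_{k+1} = r_{k-1} − q_k·r_k inherits s_{k+1} = s_{k-1} − q_k·s_k, t_{k+1} = t_{k-1} − q_k·t_k, so r_k = a·s_k + b·t_k at every step:
  q = 7: r = 7, s = 1 − 7·0 = 1, t = 0 − 7·1 = -7  (check: 651·1 + 92·(-7) = 7)
  q = 13: r = 1, s = 0 − 13·1 = -13, t = 1 − 13·(-7) = 92  (check: 651·(-13) + 92·92 = 1)
The row with r = 1 (the gcd) gives the Bezout coefficients s = -13, t = 92.
Result: 651 · (-13) + 92 · (92) = 1.

gcd(651, 92) = 1; s = -13, t = 92 (check: 651·(-13) + 92·92 = 1).
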